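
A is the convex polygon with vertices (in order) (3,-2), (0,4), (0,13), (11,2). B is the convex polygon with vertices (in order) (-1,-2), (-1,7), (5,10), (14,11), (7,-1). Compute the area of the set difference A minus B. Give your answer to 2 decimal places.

|A| = 79.5, |A∩B| = 65.6391.
|A ∖ B| = |A| − |A∩B| = 79.5 − 65.6391 = 13.86.

13.86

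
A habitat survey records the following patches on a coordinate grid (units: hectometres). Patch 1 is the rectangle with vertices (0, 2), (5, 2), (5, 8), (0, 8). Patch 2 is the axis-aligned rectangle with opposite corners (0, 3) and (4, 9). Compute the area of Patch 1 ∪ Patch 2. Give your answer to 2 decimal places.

34.00

By inclusion–exclusion:
Individual areas: |Patch 1| = 30, |Patch 2| = 24.
|Patch 1∩Patch 2|: x∈[0,4], y∈[3,8] → 4·5 = 20.
|Patch 1 ∪ Patch 2| = 54 − 20 = 34.00.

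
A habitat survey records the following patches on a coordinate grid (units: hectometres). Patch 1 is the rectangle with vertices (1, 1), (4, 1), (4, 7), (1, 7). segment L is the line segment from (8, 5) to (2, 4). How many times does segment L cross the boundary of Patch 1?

The segment meets the boundary at (4,4.333).

1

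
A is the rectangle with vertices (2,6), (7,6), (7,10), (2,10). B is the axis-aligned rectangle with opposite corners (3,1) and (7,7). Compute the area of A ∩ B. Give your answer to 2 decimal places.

4.00

|A∩B|: x∈[3,7], y∈[6,7] → 4·1 = 4.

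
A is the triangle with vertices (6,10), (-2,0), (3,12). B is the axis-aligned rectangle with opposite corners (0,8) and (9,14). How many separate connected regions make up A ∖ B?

A ∖ B is a single connected region.

1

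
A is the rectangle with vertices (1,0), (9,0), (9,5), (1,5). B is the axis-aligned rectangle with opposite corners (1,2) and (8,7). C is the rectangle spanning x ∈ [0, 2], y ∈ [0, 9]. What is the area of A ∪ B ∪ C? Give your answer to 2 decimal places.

By inclusion–exclusion:
Individual areas: |A| = 40, |B| = 35, |C| = 18.
|A∩B|: x∈[1,8], y∈[2,5] → 7·3 = 21.
|A∩C|: x∈[1,2], y∈[0,5] → 1·5 = 5.
|B∩C|: x∈[1,2], y∈[2,7] → 1·5 = 5.
|A∩B∩C| = 3.
|A ∪ B ∪ C| = 93 − 31 + 3 = 65.00.

65.00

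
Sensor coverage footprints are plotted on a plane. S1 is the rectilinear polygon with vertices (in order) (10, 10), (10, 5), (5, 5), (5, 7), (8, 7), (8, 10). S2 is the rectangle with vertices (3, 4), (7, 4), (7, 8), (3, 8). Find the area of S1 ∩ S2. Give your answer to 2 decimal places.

The intersection is the polygon with vertices (5,5), (5,7), (7,7), (7,5).
By the shoelace formula its area is 4.00.

4.00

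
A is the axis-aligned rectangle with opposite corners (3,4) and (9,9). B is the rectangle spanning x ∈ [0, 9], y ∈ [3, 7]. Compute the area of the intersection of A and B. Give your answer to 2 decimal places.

18.00

|A∩B|: x∈[3,9], y∈[4,7] → 6·3 = 18.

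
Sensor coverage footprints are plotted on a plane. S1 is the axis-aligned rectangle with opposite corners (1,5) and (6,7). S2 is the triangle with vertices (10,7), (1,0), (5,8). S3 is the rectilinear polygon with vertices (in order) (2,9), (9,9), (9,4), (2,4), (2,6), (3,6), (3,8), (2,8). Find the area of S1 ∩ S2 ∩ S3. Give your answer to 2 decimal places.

4.00

The intersection is the polygon with vertices (6,5), (3.5,5), (4.5,7), (6,7).
By the shoelace formula its area is 4.00.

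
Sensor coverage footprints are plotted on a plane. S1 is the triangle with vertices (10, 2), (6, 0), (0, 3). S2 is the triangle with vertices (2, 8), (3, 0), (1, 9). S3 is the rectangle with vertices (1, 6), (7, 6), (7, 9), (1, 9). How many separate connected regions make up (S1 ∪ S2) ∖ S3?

1

(S1 ∪ S2) ∖ S3 is a single connected region.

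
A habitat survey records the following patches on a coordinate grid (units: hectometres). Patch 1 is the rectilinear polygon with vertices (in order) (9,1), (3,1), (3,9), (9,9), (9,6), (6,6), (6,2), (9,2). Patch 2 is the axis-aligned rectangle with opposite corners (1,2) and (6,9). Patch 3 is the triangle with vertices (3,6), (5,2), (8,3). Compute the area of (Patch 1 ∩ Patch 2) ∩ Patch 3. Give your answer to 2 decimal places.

The region (Patch 1 ∩ Patch 2) ∩ Patch 3 is the polygon with vertices (6,2.333), (5,2), (3,6), (6,4.2).
By the shoelace formula its area is 5.13.

5.13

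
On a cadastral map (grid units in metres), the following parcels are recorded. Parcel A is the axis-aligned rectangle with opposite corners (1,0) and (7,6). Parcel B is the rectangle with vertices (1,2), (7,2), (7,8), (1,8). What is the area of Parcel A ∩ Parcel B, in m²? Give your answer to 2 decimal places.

24.00

|Parcel A∩Parcel B|: x∈[1,7], y∈[2,6] → 6·4 = 24.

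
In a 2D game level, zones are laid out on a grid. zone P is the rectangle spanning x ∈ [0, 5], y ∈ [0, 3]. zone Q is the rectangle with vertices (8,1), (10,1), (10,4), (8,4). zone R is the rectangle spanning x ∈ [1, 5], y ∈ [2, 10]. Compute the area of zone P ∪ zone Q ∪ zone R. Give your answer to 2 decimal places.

49.00

By inclusion–exclusion:
Individual areas: |zone P| = 15, |zone Q| = 6, |zone R| = 32.
|zone P∩zone Q| = 0 (no overlap).
|zone P∩zone R|: x∈[1,5], y∈[2,3] → 4·1 = 4.
|zone Q∩zone R| = 0 (no overlap).
|zone P∩zone Q∩zone R| = 0.
|zone P ∪ zone Q ∪ zone R| = 53 − 4 + 0 = 49.00.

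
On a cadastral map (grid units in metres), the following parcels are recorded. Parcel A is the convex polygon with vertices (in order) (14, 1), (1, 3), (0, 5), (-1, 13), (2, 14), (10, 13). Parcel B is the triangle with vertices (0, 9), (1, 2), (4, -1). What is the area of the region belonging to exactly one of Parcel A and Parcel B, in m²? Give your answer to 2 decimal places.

|Parcel A| = 137.5, |Parcel B| = 9, |Parcel A∩Parcel B| = 4.7607.
|Parcel A △ Parcel B| = |Parcel A| + |Parcel B| − 2·|Parcel A∩Parcel B| = 137.5 + 9 − 9.5213 = 136.98.

136.98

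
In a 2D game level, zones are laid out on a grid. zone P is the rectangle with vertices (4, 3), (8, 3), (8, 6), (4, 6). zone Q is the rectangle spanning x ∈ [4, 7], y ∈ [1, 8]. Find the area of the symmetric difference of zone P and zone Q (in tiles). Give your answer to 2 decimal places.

15.00

|zone P∩zone Q|: x∈[4,7], y∈[3,6] → 3·3 = 9.
|zone P △ zone Q| = |zone P| + |zone Q| − 2·|zone P∩zone Q| = 12 + 21 − 18 = 15.00.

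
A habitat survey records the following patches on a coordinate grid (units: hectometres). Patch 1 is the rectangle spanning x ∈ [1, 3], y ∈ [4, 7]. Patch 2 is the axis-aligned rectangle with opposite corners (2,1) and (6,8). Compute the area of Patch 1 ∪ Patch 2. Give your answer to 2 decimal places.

By inclusion–exclusion:
Individual areas: |Patch 1| = 6, |Patch 2| = 28.
|Patch 1∩Patch 2|: x∈[2,3], y∈[4,7] → 1·3 = 3.
|Patch 1 ∪ Patch 2| = 34 − 3 = 31.00.

31.00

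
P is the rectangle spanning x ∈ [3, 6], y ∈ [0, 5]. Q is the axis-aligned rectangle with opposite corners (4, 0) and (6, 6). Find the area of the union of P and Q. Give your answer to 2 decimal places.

By inclusion–exclusion:
Individual areas: |P| = 15, |Q| = 12.
|P∩Q|: x∈[4,6], y∈[0,5] → 2·5 = 10.
|P ∪ Q| = 27 − 10 = 17.00.

17.00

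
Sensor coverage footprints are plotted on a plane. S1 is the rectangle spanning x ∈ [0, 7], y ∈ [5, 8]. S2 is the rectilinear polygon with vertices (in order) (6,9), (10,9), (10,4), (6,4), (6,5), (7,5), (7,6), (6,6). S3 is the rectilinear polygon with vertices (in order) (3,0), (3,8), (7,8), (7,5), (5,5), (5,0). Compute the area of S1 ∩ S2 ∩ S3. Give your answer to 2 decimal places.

2.00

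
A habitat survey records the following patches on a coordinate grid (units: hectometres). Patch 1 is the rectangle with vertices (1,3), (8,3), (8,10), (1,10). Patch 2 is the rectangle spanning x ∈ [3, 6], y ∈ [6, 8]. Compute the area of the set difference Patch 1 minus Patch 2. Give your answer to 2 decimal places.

|Patch 1∩Patch 2|: x∈[3,6], y∈[6,8] → 3·2 = 6.
|Patch 1| = 49.
|Patch 1 ∖ Patch 2| = |Patch 1| − |Patch 1∩Patch 2| = 49 − 6 = 43.00.

43.00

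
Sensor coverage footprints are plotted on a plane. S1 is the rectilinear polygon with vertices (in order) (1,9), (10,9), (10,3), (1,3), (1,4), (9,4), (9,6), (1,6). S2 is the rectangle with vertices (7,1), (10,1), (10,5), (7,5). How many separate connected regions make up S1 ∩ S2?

S1 ∩ S2 is a single connected region.

1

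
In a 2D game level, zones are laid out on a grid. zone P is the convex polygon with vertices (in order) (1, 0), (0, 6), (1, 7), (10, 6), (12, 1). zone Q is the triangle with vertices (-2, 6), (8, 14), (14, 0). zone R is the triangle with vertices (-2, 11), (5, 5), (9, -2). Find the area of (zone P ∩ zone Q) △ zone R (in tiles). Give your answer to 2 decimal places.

|zone P ∩ zone Q| = 35.8829.
|(zone P ∩ zone Q) ∩ zone R| = 5.9224.
|(zone P ∩ zone Q) △ zone R| = 35.8829 + 12.5 − 11.8449 = 36.54.

36.54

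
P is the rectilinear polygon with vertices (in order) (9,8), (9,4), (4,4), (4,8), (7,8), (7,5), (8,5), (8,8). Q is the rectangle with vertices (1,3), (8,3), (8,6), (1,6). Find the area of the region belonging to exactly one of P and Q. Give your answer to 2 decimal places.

24.00

|P| = 17, |Q| = 21, |P∩Q| = 7.
|P △ Q| = |P| + |Q| − 2·|P∩Q| = 17 + 21 − 14 = 24.00.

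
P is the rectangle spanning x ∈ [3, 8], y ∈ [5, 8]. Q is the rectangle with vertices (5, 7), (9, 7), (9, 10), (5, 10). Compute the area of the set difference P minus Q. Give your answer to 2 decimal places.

|P∩Q|: x∈[5,8], y∈[7,8] → 3·1 = 3.
|P| = 15.
|P ∖ Q| = |P| − |P∩Q| = 15 − 3 = 12.00.

12.00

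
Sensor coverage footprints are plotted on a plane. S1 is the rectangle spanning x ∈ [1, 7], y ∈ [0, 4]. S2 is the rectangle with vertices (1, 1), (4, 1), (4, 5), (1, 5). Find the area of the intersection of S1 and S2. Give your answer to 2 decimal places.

|S1∩S2|: x∈[1,4], y∈[1,4] → 3·3 = 9.

9.00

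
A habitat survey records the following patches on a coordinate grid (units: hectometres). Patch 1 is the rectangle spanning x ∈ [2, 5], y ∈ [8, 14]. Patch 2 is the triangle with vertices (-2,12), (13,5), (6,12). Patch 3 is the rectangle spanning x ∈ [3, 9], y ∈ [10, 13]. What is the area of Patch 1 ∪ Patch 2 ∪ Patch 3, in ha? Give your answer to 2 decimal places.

By inclusion–exclusion:
Individual areas: |Patch 1| = 18, |Patch 2| = 28, |Patch 3| = 18.
|Patch 1∩Patch 2| = 7.7.
|Patch 1∩Patch 3|: x∈[3,5], y∈[10,13] → 2·3 = 6.
|Patch 2∩Patch 3| = 8.
|Patch 1∩Patch 2∩Patch 3| = 4.
|Patch 1 ∪ Patch 2 ∪ Patch 3| = 64 − 21.7 + 4 = 46.30.

46.30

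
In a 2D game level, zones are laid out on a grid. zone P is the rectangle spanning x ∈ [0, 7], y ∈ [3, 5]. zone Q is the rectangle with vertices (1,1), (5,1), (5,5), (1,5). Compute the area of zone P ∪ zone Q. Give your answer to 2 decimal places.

By inclusion–exclusion:
Individual areas: |zone P| = 14, |zone Q| = 16.
|zone P∩zone Q|: x∈[1,5], y∈[3,5] → 4·2 = 8.
|zone P ∪ zone Q| = 30 − 8 = 22.00.

22.00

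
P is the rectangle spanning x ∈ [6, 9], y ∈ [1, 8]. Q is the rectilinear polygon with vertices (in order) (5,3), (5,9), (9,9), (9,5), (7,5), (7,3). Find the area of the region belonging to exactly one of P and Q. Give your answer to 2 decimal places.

19.00

|P| = 21, |Q| = 20, |P∩Q| = 11.
|P △ Q| = |P| + |Q| − 2·|P∩Q| = 21 + 20 − 22 = 19.00.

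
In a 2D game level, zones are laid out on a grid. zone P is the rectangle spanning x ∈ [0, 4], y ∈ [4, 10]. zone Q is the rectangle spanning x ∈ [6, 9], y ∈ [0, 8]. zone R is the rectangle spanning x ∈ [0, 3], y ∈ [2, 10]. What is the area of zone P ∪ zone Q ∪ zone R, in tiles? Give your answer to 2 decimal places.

By inclusion–exclusion:
Individual areas: |zone P| = 24, |zone Q| = 24, |zone R| = 24.
|zone P∩zone Q| = 0 (no overlap).
|zone P∩zone R|: x∈[0,3], y∈[4,10] → 3·6 = 18.
|zone Q∩zone R| = 0 (no overlap).
|zone P∩zone Q∩zone R| = 0.
|zone P ∪ zone Q ∪ zone R| = 72 − 18 + 0 = 54.00.

54.00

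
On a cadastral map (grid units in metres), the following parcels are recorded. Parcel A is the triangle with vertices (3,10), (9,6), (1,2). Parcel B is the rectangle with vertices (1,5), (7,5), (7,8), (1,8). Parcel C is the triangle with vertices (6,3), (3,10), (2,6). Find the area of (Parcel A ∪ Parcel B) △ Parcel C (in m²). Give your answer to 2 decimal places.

|Parcel A ∪ Parcel B| = 31.7083.
|(Parcel A ∪ Parcel B) ∩ Parcel C| = 8.9971.
|(Parcel A ∪ Parcel B) △ Parcel C| = 31.7083 + 9.5 − 17.9941 = 23.21.

23.21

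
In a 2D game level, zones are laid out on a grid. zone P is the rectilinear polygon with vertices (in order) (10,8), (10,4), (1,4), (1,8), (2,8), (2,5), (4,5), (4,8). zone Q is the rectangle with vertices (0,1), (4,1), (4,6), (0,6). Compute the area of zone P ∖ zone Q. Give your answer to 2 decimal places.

|zone P| = 30, |zone P∩zone Q| = 4.
|zone P ∖ zone Q| = |zone P| − |zone P∩zone Q| = 30 − 4 = 26.00.

26.00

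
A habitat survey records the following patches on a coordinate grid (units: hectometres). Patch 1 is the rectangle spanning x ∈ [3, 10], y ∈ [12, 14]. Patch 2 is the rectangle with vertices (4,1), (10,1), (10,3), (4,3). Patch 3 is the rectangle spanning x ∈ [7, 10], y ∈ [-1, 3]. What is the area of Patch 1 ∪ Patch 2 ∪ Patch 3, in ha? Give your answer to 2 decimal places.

32.00

By inclusion–exclusion:
Individual areas: |Patch 1| = 14, |Patch 2| = 12, |Patch 3| = 12.
|Patch 1∩Patch 2| = 0 (no overlap).
|Patch 1∩Patch 3| = 0 (no overlap).
|Patch 2∩Patch 3|: x∈[7,10], y∈[1,3] → 3·2 = 6.
|Patch 1∩Patch 2∩Patch 3| = 0.
|Patch 1 ∪ Patch 2 ∪ Patch 3| = 38 − 6 + 0 = 32.00.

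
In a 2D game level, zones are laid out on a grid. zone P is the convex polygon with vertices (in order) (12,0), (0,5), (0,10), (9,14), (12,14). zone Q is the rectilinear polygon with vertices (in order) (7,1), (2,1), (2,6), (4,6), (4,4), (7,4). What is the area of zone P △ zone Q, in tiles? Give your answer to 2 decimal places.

122.25

|zone P| = 120, |zone Q| = 19, |zone P∩zone Q| = 8.375.
|zone P △ zone Q| = |zone P| + |zone Q| − 2·|zone P∩zone Q| = 120 + 19 − 16.75 = 122.25.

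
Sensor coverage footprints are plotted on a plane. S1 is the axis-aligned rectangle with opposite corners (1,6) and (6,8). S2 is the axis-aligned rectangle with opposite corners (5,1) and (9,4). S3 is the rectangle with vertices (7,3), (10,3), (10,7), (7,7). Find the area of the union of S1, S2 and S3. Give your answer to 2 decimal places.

By inclusion–exclusion:
Individual areas: |S1| = 10, |S2| = 12, |S3| = 12.
|S1∩S2| = 0 (no overlap).
|S1∩S3| = 0 (no overlap).
|S2∩S3|: x∈[7,9], y∈[3,4] → 2·1 = 2.
|S1∩S2∩S3| = 0.
|S1 ∪ S2 ∪ S3| = 34 − 2 + 0 = 32.00.

32.00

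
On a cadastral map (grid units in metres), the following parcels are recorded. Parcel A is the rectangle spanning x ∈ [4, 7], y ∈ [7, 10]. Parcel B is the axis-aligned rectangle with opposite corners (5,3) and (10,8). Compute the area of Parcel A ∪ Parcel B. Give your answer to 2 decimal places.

32.00

By inclusion–exclusion:
Individual areas: |Parcel A| = 9, |Parcel B| = 25.
|Parcel A∩Parcel B|: x∈[5,7], y∈[7,8] → 2·1 = 2.
|Parcel A ∪ Parcel B| = 34 − 2 = 32.00.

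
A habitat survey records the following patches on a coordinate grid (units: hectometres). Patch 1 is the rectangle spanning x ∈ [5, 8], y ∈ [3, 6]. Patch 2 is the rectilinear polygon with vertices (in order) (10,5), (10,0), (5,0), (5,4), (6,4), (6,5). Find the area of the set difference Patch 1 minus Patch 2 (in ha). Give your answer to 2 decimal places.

|Patch 1| = 9, |Patch 1∩Patch 2| = 5.
|Patch 1 ∖ Patch 2| = |Patch 1| − |Patch 1∩Patch 2| = 9 − 5 = 4.00.

4.00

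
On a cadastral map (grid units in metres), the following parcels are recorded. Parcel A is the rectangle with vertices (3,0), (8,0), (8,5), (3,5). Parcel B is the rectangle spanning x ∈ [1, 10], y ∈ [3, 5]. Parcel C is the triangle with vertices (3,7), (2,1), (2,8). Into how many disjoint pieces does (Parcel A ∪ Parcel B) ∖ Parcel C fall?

(Parcel A ∪ Parcel B) ∖ Parcel C splits into 2 disjoint pieces (area 30, area 2).

2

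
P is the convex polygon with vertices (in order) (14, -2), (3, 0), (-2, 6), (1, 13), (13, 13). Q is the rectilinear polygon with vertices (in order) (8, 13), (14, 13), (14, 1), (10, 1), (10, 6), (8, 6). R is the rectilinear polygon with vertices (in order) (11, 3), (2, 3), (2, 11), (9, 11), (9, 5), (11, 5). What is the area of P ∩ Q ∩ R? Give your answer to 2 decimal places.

7.00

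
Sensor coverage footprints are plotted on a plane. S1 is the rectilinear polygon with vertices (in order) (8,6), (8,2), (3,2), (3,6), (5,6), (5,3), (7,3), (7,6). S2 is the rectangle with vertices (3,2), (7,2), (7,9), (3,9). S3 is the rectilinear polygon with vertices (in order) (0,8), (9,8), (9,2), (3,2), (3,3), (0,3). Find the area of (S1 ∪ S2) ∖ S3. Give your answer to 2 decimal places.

4.00

|S1 ∪ S2| = 32.
|(S1 ∪ S2) ∩ S3| = 28.
|(S1 ∪ S2) ∖ S3| = 32 − 28 = 4.00.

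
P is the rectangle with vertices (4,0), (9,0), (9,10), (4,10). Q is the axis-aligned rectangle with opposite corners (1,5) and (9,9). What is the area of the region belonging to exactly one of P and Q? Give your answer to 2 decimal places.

|P∩Q|: x∈[4,9], y∈[5,9] → 5·4 = 20.
|P △ Q| = |P| + |Q| − 2·|P∩Q| = 50 + 32 − 40 = 42.00.

42.00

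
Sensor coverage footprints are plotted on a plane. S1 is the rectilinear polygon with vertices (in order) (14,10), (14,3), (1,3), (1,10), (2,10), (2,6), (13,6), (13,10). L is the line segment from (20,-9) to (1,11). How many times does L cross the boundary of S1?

The segment meets the boundary at (1.95,10), (2,9.947), (8.6,3), (5.75,6).

4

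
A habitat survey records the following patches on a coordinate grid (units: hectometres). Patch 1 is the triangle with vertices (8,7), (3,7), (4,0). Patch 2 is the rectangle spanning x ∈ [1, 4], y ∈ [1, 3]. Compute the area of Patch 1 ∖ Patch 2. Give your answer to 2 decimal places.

|Patch 1| = 17.5, |Patch 1∩Patch 2| = 0.5714.
|Patch 1 ∖ Patch 2| = |Patch 1| − |Patch 1∩Patch 2| = 17.5 − 0.5714 = 16.93.

16.93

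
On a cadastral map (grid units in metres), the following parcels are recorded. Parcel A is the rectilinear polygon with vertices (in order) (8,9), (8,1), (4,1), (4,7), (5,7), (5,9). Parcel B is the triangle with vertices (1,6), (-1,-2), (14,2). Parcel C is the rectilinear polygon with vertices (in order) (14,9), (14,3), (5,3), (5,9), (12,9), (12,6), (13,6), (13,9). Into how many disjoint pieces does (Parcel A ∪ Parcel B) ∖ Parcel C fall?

1

(Parcel A ∪ Parcel B) ∖ Parcel C is a single connected region.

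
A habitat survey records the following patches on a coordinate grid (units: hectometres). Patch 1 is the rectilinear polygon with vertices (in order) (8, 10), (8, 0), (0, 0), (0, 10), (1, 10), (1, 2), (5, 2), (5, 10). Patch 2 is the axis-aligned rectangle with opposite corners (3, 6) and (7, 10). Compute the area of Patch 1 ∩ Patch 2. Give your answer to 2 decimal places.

8.00

The intersection is the polygon with vertices (5,10), (7,10), (7,6), (5,6).
By the shoelace formula its area is 8.00.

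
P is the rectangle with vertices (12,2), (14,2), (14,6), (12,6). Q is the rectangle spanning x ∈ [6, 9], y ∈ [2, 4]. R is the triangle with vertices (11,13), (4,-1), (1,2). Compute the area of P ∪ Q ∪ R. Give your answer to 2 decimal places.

45.25

By inclusion–exclusion:
Individual areas: |P| = 8, |Q| = 6, |R| = 31.5.
|P∩Q| = 0 (no overlap).
|P∩R| = 0.
|Q∩R| = 0.25.
|P∩Q∩R| = 0.
|P ∪ Q ∪ R| = 45.5 − 0.25 + 0 = 45.25.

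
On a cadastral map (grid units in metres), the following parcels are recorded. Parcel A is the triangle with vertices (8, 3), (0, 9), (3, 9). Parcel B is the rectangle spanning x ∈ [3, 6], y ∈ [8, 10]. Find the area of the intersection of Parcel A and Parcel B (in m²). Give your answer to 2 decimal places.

The intersection is the polygon with vertices (3.833,8), (3,8), (3,9).
By the shoelace formula its area is 0.42.

0.42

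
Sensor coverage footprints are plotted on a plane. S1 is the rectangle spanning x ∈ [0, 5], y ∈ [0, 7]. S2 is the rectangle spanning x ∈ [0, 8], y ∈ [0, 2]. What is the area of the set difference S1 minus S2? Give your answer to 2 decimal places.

|S1∩S2|: x∈[0,5], y∈[0,2] → 5·2 = 10.
|S1| = 35.
|S1 ∖ S2| = |S1| − |S1∩S2| = 35 − 10 = 25.00.

25.00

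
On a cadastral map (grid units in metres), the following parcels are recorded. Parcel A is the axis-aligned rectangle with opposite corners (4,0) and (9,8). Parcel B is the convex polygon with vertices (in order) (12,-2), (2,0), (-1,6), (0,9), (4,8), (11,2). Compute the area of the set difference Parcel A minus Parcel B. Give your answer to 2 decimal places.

10.71

|Parcel A| = 40, |Parcel A∩Parcel B| = 29.2857.
|Parcel A ∖ Parcel B| = |Parcel A| − |Parcel A∩Parcel B| = 40 − 29.2857 = 10.71.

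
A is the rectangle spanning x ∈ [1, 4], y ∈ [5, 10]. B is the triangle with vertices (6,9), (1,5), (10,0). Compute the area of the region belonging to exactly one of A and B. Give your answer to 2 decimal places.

|A| = 15, |B| = 30.5, |A∩B| = 3.6.
|A △ B| = |A| + |B| − 2·|A∩B| = 15 + 30.5 − 7.2 = 38.30.

38.30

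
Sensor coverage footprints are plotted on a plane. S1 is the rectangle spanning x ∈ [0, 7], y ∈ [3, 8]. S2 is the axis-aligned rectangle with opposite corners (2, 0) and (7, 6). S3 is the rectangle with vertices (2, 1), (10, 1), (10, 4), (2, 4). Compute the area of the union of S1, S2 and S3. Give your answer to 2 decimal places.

By inclusion–exclusion:
Individual areas: |S1| = 35, |S2| = 30, |S3| = 24.
|S1∩S2|: x∈[2,7], y∈[3,6] → 5·3 = 15.
|S1∩S3|: x∈[2,7], y∈[3,4] → 5·1 = 5.
|S2∩S3|: x∈[2,7], y∈[1,4] → 5·3 = 15.
|S1∩S2∩S3| = 5.
|S1 ∪ S2 ∪ S3| = 89 − 35 + 5 = 59.00.

59.00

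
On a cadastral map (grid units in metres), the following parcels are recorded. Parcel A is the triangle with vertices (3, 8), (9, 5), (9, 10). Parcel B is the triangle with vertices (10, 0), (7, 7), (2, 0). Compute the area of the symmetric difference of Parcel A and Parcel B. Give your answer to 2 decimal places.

41.93

|Parcel A| = 15, |Parcel B| = 28, |Parcel A∩Parcel B| = 0.5359.
|Parcel A △ Parcel B| = |Parcel A| + |Parcel B| − 2·|Parcel A∩Parcel B| = 15 + 28 − 1.0718 = 41.93.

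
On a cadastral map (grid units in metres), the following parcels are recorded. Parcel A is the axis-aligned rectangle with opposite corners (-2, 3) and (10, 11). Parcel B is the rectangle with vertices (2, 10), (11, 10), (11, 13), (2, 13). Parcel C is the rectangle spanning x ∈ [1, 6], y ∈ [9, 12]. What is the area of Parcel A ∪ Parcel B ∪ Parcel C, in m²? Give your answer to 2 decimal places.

By inclusion–exclusion:
Individual areas: |Parcel A| = 96, |Parcel B| = 27, |Parcel C| = 15.
|Parcel A∩Parcel B|: x∈[2,10], y∈[10,11] → 8·1 = 8.
|Parcel A∩Parcel C|: x∈[1,6], y∈[9,11] → 5·2 = 10.
|Parcel B∩Parcel C|: x∈[2,6], y∈[10,12] → 4·2 = 8.
|Parcel A∩Parcel B∩Parcel C| = 4.
|Parcel A ∪ Parcel B ∪ Parcel C| = 138 − 26 + 4 = 116.00.

116.00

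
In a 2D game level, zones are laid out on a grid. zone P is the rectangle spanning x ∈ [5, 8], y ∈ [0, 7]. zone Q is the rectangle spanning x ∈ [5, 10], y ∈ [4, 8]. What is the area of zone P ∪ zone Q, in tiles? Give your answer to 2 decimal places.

By inclusion–exclusion:
Individual areas: |zone P| = 21, |zone Q| = 20.
|zone P∩zone Q|: x∈[5,8], y∈[4,7] → 3·3 = 9.
|zone P ∪ zone Q| = 41 − 9 = 32.00.

32.00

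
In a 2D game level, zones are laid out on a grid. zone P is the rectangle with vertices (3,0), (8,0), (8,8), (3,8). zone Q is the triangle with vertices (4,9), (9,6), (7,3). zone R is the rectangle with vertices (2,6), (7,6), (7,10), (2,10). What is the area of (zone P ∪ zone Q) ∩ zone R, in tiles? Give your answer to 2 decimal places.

8.58

The region (zone P ∪ zone Q) ∩ zone R is the polygon with vertices (3,8), (4.5,8), (4,9), (5.667,8), (7,8), (7,6), (3,6).
By the shoelace formula its area is 8.58.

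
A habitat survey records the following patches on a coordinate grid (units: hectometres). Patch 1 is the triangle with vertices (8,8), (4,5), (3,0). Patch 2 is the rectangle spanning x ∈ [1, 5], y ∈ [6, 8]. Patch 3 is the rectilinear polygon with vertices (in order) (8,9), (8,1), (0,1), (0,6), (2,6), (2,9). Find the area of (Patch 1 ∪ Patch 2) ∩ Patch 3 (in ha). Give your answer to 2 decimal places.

14.29

|Patch 1 ∪ Patch 2| = 16.5.
|(Patch 1 ∪ Patch 2) ∩ Patch 3| = 14.29.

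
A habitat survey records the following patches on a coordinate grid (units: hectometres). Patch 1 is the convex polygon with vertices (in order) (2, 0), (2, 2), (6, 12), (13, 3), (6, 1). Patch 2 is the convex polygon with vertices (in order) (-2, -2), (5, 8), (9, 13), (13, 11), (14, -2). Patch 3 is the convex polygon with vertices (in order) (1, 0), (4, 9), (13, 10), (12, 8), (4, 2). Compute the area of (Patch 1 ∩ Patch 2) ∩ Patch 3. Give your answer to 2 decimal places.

The region (Patch 1 ∩ Patch 2) ∩ Patch 3 is the polygon with vertices (3.6,6), (5,8), (5.976,9.22), (7.989,9.443), (10.175,6.632), (4,2), (2,0.667), (2,2).
By the shoelace formula its area is 31.64.

31.64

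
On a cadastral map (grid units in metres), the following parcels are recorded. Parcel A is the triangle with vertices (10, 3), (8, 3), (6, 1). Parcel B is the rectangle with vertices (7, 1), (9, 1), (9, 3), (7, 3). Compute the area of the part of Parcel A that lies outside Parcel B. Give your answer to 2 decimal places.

0.50

|Parcel A| = 2, |Parcel A∩Parcel B| = 1.5.
|Parcel A ∖ Parcel B| = |Parcel A| − |Parcel A∩Parcel B| = 2 − 1.5 = 0.50.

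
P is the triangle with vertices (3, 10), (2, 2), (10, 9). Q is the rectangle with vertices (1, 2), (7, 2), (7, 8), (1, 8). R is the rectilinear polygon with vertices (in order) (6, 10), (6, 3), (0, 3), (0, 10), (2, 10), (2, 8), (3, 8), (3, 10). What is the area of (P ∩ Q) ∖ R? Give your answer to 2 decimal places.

2.57

|P ∩ Q| = 16.8125.
|(P ∩ Q) ∩ R| = 14.2411.
|(P ∩ Q) ∖ R| = 16.8125 − 14.2411 = 2.57.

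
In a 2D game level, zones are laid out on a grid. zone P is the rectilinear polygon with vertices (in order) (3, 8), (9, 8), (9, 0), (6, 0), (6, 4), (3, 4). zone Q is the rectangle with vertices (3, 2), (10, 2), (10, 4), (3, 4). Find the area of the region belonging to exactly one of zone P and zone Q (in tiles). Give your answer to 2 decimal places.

38.00

|zone P| = 36, |zone Q| = 14, |zone P∩zone Q| = 6.
|zone P △ zone Q| = |zone P| + |zone Q| − 2·|zone P∩zone Q| = 36 + 14 − 12 = 38.00.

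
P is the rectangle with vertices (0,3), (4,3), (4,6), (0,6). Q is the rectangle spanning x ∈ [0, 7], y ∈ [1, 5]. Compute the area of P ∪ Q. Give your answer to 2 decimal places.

By inclusion–exclusion:
Individual areas: |P| = 12, |Q| = 28.
|P∩Q|: x∈[0,4], y∈[3,5] → 4·2 = 8.
|P ∪ Q| = 40 − 8 = 32.00.

32.00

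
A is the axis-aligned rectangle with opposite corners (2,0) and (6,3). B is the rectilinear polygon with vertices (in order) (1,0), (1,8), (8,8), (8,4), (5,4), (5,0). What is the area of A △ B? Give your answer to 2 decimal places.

|A| = 12, |B| = 44, |A∩B| = 9.
|A △ B| = |A| + |B| − 2·|A∩B| = 12 + 44 − 18 = 38.00.

38.00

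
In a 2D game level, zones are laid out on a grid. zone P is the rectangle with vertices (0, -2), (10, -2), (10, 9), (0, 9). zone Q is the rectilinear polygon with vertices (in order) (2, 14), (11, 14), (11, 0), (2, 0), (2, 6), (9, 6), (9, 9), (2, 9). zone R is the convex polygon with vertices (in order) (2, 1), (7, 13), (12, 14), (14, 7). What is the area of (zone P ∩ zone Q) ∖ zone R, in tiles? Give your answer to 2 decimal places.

29.21

|zone P ∩ zone Q| = 51.
|(zone P ∩ zone Q) ∩ zone R| = 21.7917.
|(zone P ∩ zone Q) ∖ zone R| = 51 − 21.7917 = 29.21.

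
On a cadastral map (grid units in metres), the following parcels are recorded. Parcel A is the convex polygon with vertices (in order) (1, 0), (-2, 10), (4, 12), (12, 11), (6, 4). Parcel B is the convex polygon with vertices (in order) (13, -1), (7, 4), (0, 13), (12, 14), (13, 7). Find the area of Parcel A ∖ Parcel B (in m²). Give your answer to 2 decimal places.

|Parcel A| = 88, |Parcel A∩Parcel B| = 38.8205.
|Parcel A ∖ Parcel B| = |Parcel A| − |Parcel A∩Parcel B| = 88 − 38.8205 = 49.18.

49.18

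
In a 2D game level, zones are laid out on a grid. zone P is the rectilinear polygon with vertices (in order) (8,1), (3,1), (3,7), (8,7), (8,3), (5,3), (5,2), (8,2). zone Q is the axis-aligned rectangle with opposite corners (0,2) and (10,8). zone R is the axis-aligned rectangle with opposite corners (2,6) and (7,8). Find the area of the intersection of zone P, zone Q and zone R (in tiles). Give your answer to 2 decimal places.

4.00

The intersection is the polygon with vertices (7,7), (7,6), (3,6), (3,7).
By the shoelace formula its area is 4.00.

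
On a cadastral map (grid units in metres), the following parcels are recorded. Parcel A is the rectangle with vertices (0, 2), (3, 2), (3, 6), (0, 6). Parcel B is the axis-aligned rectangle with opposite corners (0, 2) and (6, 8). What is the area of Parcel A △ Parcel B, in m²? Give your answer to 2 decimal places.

|Parcel A∩Parcel B|: x∈[0,3], y∈[2,6] → 3·4 = 12.
|Parcel A △ Parcel B| = |Parcel A| + |Parcel B| − 2·|Parcel A∩Parcel B| = 12 + 36 − 24 = 24.00.

24.00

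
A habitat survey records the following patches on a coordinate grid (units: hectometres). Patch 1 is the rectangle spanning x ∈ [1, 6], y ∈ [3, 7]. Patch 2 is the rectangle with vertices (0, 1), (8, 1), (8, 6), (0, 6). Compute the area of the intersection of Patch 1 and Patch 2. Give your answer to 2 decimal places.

|Patch 1∩Patch 2|: x∈[1,6], y∈[3,6] → 5·3 = 15.

15.00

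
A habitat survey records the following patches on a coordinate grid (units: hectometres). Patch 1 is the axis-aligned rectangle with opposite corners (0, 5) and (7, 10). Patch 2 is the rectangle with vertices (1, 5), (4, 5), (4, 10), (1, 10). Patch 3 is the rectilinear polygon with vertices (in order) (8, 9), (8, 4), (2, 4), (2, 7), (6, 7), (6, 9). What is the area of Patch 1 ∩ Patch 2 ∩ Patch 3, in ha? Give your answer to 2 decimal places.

The intersection is the polygon with vertices (4,5), (2,5), (2,7), (4,7).
By the shoelace formula its area is 4.00.

4.00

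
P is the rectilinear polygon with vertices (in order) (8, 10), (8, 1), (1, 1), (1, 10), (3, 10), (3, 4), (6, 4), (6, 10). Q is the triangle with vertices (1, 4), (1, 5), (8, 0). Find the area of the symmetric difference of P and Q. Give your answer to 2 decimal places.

41.85

|P| = 45, |Q| = 3.5, |P∩Q| = 3.325.
|P △ Q| = |P| + |Q| − 2·|P∩Q| = 45 + 3.5 − 6.65 = 41.85.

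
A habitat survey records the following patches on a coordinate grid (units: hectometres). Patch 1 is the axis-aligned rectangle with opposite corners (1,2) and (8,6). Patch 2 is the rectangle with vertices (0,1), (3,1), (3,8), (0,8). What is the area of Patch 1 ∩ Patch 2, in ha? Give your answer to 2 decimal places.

|Patch 1∩Patch 2|: x∈[1,3], y∈[2,6] → 2·4 = 8.

8.00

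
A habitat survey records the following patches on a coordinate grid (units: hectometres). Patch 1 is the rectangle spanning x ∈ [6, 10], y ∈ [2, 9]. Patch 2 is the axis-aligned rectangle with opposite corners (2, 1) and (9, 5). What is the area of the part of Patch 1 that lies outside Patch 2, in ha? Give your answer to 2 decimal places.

|Patch 1∩Patch 2|: x∈[6,9], y∈[2,5] → 3·3 = 9.
|Patch 1| = 28.
|Patch 1 ∖ Patch 2| = |Patch 1| − |Patch 1∩Patch 2| = 28 − 9 = 19.00.

19.00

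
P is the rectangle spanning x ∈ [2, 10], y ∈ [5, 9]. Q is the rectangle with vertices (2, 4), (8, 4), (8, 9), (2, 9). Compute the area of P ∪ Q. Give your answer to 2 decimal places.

38.00

By inclusion–exclusion:
Individual areas: |P| = 32, |Q| = 30.
|P∩Q|: x∈[2,8], y∈[5,9] → 6·4 = 24.
|P ∪ Q| = 62 − 24 = 38.00.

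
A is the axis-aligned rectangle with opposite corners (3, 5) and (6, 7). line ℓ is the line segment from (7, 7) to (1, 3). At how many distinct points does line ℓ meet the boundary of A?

The segment meets the boundary at (4,5), (6,6.333).

2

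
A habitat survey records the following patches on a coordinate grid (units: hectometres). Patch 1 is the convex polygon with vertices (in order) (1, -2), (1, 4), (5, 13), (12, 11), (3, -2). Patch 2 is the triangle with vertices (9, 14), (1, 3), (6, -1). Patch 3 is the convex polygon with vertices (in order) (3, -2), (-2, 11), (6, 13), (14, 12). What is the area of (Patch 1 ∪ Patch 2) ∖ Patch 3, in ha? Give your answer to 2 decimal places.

8.70

|Patch 1 ∪ Patch 2| = 86.4859.
|(Patch 1 ∪ Patch 2) ∩ Patch 3| = 77.7849.
|(Patch 1 ∪ Patch 2) ∖ Patch 3| = 86.4859 − 77.7849 = 8.70.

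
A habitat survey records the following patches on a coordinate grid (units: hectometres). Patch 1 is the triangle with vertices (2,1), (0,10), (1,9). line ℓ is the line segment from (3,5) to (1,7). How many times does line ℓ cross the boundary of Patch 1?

1

The segment meets the boundary at (1.286,6.714).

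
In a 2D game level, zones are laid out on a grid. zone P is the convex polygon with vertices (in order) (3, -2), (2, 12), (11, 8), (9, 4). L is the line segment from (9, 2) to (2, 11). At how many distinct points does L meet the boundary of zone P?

The segment meets the boundary at (2.079,10.899), (8.125,3.125).

2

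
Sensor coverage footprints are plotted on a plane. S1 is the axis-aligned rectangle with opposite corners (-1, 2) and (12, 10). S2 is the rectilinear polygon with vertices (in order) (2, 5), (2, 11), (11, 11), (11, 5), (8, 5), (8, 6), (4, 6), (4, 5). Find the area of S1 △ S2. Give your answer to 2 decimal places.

|S1| = 104, |S2| = 50, |S1∩S2| = 41.
|S1 △ S2| = |S1| + |S2| − 2·|S1∩S2| = 104 + 50 − 82 = 72.00.

72.00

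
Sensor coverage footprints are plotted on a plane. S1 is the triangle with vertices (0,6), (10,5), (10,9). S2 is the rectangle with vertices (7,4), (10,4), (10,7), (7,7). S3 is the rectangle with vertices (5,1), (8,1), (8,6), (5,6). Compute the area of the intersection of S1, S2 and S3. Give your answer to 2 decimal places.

The intersection is the polygon with vertices (7,6), (8,6), (8,5.2), (7,5.3).
By the shoelace formula its area is 0.75.

0.75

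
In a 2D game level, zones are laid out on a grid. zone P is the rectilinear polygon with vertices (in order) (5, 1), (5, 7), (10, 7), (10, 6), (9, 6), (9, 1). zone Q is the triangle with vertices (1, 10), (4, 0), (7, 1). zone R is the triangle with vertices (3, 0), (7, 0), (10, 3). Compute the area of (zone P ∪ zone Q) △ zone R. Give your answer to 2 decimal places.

37.45

|zone P ∪ zone Q| = 38.5.
|(zone P ∪ zone Q) ∩ zone R| = 3.5244.
|(zone P ∪ zone Q) △ zone R| = 38.5 + 6 − 7.0488 = 37.45.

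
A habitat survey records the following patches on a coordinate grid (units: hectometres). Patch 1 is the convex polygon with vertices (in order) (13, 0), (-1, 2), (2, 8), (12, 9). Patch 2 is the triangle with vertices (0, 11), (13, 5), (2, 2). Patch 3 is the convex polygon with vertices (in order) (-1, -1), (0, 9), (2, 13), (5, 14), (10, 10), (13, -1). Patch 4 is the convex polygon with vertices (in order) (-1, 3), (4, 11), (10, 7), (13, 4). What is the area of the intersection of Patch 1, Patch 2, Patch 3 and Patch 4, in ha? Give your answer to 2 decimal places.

38.42

The intersection is the polygon with vertices (11.128,5.864), (11.477,4.585), (8.032,3.645), (1.734,3.195), (1.077,6.154), (1.5,7), (2.133,8.013), (5.699,8.37).
By the shoelace formula its area is 38.42.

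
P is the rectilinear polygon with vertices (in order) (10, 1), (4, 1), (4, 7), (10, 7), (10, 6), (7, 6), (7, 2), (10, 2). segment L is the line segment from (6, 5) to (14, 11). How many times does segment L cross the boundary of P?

The segment meets the boundary at (8.667,7), (7.333,6), (7,5.75).

3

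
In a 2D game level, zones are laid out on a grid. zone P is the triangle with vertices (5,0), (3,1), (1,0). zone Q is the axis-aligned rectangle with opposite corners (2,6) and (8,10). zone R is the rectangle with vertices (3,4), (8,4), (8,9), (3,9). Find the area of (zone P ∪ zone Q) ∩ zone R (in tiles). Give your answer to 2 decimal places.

15.00

The region (zone P ∪ zone Q) ∩ zone R is the polygon with vertices (8,6), (3,6), (3,9), (8,9).
By the shoelace formula its area is 15.00.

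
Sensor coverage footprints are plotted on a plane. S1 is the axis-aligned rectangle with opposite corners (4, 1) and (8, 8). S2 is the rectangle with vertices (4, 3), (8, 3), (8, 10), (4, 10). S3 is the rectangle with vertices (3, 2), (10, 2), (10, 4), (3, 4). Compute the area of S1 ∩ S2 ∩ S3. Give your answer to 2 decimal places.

The intersection is the polygon with vertices (4,3), (4,4), (8,4), (8,3).
By the shoelace formula its area is 4.00.

4.00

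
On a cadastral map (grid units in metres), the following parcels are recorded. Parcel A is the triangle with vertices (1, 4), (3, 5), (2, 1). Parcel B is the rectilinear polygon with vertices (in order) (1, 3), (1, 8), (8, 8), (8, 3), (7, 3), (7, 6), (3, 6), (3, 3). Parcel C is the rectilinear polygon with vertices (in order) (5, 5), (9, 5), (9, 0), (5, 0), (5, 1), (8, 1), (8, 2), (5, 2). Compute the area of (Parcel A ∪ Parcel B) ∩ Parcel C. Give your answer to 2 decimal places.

The region (Parcel A ∪ Parcel B) ∩ Parcel C is the polygon with vertices (8,3), (7,3), (7,5), (8,5).
By the shoelace formula its area is 2.00.

2.00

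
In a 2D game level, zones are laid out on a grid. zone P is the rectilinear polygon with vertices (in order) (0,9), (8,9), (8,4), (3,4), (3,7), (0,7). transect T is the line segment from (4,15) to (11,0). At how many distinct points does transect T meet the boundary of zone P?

The segment meets the boundary at (8,6.429), (6.8,9).

2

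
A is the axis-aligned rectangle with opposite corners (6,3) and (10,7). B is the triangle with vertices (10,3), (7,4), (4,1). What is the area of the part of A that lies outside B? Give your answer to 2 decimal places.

14.00

|A| = 16, |A∩B| = 2.
|A ∖ B| = |A| − |A∩B| = 16 − 2 = 14.00.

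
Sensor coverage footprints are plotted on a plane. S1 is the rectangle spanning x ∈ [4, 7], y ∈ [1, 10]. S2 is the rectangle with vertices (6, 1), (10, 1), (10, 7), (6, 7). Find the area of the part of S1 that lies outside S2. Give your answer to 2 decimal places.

21.00

|S1∩S2|: x∈[6,7], y∈[1,7] → 1·6 = 6.
|S1| = 27.
|S1 ∖ S2| = |S1| − |S1∩S2| = 27 − 6 = 21.00.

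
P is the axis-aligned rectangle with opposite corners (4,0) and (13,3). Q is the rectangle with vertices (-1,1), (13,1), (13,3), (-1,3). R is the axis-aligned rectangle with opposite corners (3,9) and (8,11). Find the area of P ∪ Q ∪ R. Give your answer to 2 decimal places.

47.00

By inclusion–exclusion:
Individual areas: |P| = 27, |Q| = 28, |R| = 10.
|P∩Q|: x∈[4,13], y∈[1,3] → 9·2 = 18.
|P∩R| = 0 (no overlap).
|Q∩R| = 0 (no overlap).
|P∩Q∩R| = 0.
|P ∪ Q ∪ R| = 65 − 18 + 0 = 47.00.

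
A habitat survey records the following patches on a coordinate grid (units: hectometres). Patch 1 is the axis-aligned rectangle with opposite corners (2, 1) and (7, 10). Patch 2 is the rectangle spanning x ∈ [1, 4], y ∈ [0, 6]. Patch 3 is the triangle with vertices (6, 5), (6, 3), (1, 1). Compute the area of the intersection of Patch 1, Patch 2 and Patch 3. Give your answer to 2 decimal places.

1.60

The intersection is the polygon with vertices (2,1.8), (4,3.4), (4,2.2), (2,1.4).
By the shoelace formula its area is 1.60.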